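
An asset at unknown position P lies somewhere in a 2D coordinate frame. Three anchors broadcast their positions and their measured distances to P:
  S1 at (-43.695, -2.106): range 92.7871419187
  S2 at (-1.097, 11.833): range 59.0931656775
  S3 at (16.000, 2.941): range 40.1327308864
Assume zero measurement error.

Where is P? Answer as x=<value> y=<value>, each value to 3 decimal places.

eq1: (x + 43.695)² + (y + 2.106)² = 92.7871419187²
eq2: (x + 1.097)² + (y − 11.833)² = 59.0931656775²
eq3: (x − 16.000)² + (y − 2.941)² = 40.1327308864²
eq3−eq1, eq3−eq2 (x²,y² cancel):
  -119.390·x − 10.094·y = -5349.778837
  -34.194·x + 17.784·y = -2004.792324
det = -119.390·17.784 − -10.094·-34.194 = -2468.385996
x = (-5349.778837·17.784 − -10.094·-2004.792324) / -2468.385996 = 46.741815
y = (-119.390·-2004.792324 − -5349.778837·-34.194) / -2468.385996 = -22.857778

x=46.742 y=-22.858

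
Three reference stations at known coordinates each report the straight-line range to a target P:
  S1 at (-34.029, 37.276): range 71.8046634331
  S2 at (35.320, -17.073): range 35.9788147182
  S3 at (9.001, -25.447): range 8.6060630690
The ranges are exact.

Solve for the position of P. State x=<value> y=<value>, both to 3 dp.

x=0.400 y=-25.736

eq1: (x + 34.029)² + (y − 37.276)² = 71.8046634331²
eq2: (x − 35.320)² + (y + 17.073)² = 35.9788147182²
eq3: (x − 9.001)² + (y + 25.447)² = 8.6060630690²
eq2−eq1, eq2−eq3 (x²,y² cancel):
  -138.698·x + 108.698·y = -2852.951294
  -52.638·x − 16.748·y = 409.988868
det = -138.698·-16.748 − 108.698·-52.638 = 8044.559428
x = (-2852.951294·-16.748 − 108.698·409.988868) / 8044.559428 = 0.399805
y = (-138.698·409.988868 − -2852.951294·-52.638) / 8044.559428 = -25.736436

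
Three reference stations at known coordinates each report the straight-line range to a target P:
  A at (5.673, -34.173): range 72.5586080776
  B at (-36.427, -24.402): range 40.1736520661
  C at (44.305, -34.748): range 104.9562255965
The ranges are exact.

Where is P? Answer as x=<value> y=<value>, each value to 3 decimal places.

eq1: (x − 5.673)² + (y + 34.173)² = 72.5586080776²
eq2: (x + 36.427)² + (y + 24.402)² = 40.1736520661²
eq3: (x − 44.305)² + (y + 34.748)² = 104.9562255965²
eq3−eq1, eq3−eq2 (x²,y² cancel):
  -77.264·x + 1.150·y = 3780.678014
  -161.464·x + 20.692·y = 8153.914375
det = -77.264·20.692 − 1.150·-161.464 = -1413.063088
x = (3780.678014·20.692 − 1.150·8153.914375) / -1413.063088 = -48.725912
y = (-77.264·8153.914375 − 3780.678014·-161.464) / -1413.063088 = 13.842726

x=-48.726 y=13.843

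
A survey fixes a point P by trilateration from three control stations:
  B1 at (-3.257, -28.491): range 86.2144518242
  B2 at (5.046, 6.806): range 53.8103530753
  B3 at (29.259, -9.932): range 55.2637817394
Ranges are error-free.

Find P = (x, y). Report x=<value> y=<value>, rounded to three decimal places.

x=44.762 y=43.113

eq1: (x + 3.257)² + (y + 28.491)² = 86.2144518242²
eq2: (x − 5.046)² + (y − 6.806)² = 53.8103530753²
eq3: (x − 29.259)² + (y + 9.932)² = 55.2637817394²
eq1−eq2, eq1−eq3 (x²,y² cancel):
  16.606·x + 70.594·y = 3786.816227
  65.032·x + 37.118·y = 4511.234706
det = 16.606·37.118 − 70.594·65.032 = -3974.487500
x = (3786.816227·37.118 − 70.594·4511.234706) / -3974.487500 = 44.762264
y = (16.606·4511.234706 − 3786.816227·65.032) / -3974.487500 = 43.112645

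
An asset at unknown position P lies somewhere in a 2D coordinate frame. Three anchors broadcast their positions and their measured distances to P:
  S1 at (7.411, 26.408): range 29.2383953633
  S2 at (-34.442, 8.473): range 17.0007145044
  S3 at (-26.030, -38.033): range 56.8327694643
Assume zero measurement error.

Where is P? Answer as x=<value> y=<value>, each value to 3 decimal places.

eq1: (x − 7.411)² + (y − 26.408)² = 29.2383953633²
eq2: (x + 34.442)² + (y − 8.473)² = 17.0007145044²
eq3: (x + 26.030)² + (y + 38.033)² = 56.8327694643²
eq1−eq2, eq1−eq3 (x²,y² cancel):
  -83.706·x − 35.870·y = 1071.597178
  -66.882·x − 128.882·y = -1003.315318
det = -83.706·-128.882 − -35.870·-66.882 = 8389.139352
x = (1071.597178·-128.882 − -35.870·-1003.315318) / 8389.139352 = -20.752845
y = (-83.706·-1003.315318 − 1071.597178·-66.882) / 8389.139352 = 18.554236

x=-20.753 y=18.554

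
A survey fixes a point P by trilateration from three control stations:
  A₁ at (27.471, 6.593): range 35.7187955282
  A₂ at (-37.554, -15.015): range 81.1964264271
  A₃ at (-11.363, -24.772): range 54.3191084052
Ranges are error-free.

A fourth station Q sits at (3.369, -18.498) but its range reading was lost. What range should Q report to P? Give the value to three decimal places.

eq1: (x − 27.471)² + (y − 6.593)² = 35.7187955282²
eq2: (x + 37.554)² + (y + 15.015)² = 81.1964264271²
eq3: (x + 11.363)² + (y + 24.772)² = 54.3191084052²
eq3−eq1, eq3−eq2 (x²,y² cancel):
  77.668·x + 62.730·y = 1730.086921
  -52.382·x + 19.514·y = -2749.310739
det = 77.668·19.514 − 62.730·-52.382 = 4801.536212
x = (1730.086921·19.514 − 62.730·-2749.310739) / 4801.536212 = 42.949833
y = (77.668·-2749.310739 − 1730.086921·-52.382) / 4801.536212 = -25.597652
|P − Q| = √((42.949833 − 3.369)² + (-25.597652 − -18.498)²) = 40.212528

40.213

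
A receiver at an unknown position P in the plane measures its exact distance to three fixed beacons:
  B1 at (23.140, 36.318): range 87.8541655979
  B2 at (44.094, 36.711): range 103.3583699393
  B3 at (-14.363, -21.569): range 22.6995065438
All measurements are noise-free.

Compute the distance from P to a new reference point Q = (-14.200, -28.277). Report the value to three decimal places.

21.705

eq1: (x − 23.140)² + (y − 36.318)² = 87.8541655979²
eq2: (x − 44.094)² + (y − 36.711)² = 103.3583699393²
eq3: (x + 14.363)² + (y + 21.569)² = 22.6995065438²
eq3−eq1, eq3−eq2 (x²,y² cancel):
  75.006·x + 115.774·y = -6020.147622
  116.914·x + 116.560·y = -7547.224212
det = 75.006·116.560 − 115.774·116.914 = -4792.902076
x = (-6020.147622·116.560 − 115.774·-7547.224212) / -4792.902076 = -35.899738
y = (75.006·-7547.224212 − -6020.147622·116.914) / -4792.902076 = -28.740925
|P − Q| = √((-35.899738 − -14.200)² + (-28.740925 − -28.277)²) = 21.704697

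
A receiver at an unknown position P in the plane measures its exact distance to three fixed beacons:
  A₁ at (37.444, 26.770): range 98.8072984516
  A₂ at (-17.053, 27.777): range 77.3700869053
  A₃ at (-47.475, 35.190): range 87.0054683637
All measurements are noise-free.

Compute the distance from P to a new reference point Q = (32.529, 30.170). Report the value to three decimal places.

98.448

eq1: (x − 37.444)² + (y − 26.770)² = 98.8072984516²
eq2: (x + 17.053)² + (y − 27.777)² = 77.3700869053²
eq3: (x + 47.475)² + (y − 35.190)² = 87.0054683637²
eq1−eq3, eq1−eq2 (x²,y² cancel):
  -169.838·x + 16.840·y = 3566.456391
  -108.994·x + 2.014·y = 2720.432382
det = -169.838·2.014 − 16.840·-108.994 = 1493.405228
x = (3566.456391·2.014 − 16.840·2720.432382) / 1493.405228 = -25.866548
y = (-169.838·2720.432382 − 3566.456391·-108.994) / 1493.405228 = -49.089454
|P − Q| = √((-25.866548 − 32.529)² + (-49.089454 − 30.170)²) = 98.448469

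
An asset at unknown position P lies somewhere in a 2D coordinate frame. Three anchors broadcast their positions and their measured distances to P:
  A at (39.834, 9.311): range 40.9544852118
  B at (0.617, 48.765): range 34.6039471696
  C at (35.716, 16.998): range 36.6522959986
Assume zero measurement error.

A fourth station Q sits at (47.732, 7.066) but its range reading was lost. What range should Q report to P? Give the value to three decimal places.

49.081

eq1: (x − 39.834)² + (y − 9.311)² = 40.9544852118²
eq2: (x − 0.617)² + (y − 48.765)² = 34.6039471696²
eq3: (x − 35.716)² + (y − 16.998)² = 36.6522959986²
eq2−eq3, eq2−eq1 (x²,y² cancel):
  70.198·x − 63.534·y = -959.798896
  78.434·x − 78.908·y = -1184.800336
det = 70.198·-78.908 − -63.534·78.434 = -555.958028
x = (-959.798896·-78.908 − -63.534·-1184.800336) / -555.958028 = -0.828672
y = (70.198·-1184.800336 − -959.798896·78.434) / -555.958028 = 14.191264
|P − Q| = √((-0.828672 − 47.732)² + (14.191264 − 7.066)²) = 49.080630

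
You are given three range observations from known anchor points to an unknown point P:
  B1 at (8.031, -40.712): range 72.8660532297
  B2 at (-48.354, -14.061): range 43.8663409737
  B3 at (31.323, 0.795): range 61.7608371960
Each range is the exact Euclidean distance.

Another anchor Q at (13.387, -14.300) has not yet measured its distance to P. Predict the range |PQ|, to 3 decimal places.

eq1: (x − 8.031)² + (y + 40.712)² = 72.8660532297²
eq2: (x + 48.354)² + (y + 14.061)² = 43.8663409737²
eq3: (x − 31.323)² + (y − 0.795)² = 61.7608371960²
eq2−eq3, eq2−eq1 (x²,y² cancel):
  159.354·x + 29.712·y = -3444.203824
  112.770·x − 53.302·y = -4199.062975
det = 159.354·-53.302 − 29.712·112.770 = -11844.509148
x = (-3444.203824·-53.302 − 29.712·-4199.062975) / -11844.509148 = -26.032781
y = (159.354·-4199.062975 − -3444.203824·112.770) / -11844.509148 = 23.701667
|P − Q| = √((-26.032781 − 13.387)² + (23.701667 − -14.300)²) = 54.754414

54.754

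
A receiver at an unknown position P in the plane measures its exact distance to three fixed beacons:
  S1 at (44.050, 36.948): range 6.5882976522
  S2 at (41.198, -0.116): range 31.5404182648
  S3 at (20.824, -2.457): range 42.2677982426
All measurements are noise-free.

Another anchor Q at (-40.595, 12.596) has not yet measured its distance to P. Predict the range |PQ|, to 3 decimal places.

eq1: (x − 44.050)² + (y − 36.948)² = 6.5882976522²
eq2: (x − 41.198)² + (y + 0.116)² = 31.5404182648²
eq3: (x − 20.824)² + (y + 2.457)² = 42.2677982426²
eq2−eq1, eq2−eq3 (x²,y² cancel):
  5.704·x + 74.128·y = 2559.660862
  -40.748·x − 4.682·y = -2049.381619
det = 5.704·-4.682 − 74.128·-40.748 = 2993.861616
x = (2559.660862·-4.682 − 74.128·-2049.381619) / 2993.861616 = 46.739712
y = (5.704·-2049.381619 − 2559.660862·-40.748) / 2993.861616 = 30.933757
|P − Q| = √((46.739712 − -40.595)² + (30.933757 − 12.596)²) = 89.239146

89.239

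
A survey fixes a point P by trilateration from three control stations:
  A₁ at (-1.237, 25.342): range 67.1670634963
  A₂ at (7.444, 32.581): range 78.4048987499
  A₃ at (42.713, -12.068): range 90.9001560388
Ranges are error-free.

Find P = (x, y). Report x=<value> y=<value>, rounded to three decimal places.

eq1: (x + 1.237)² + (y − 25.342)² = 67.1670634963²
eq2: (x − 7.444)² + (y − 32.581)² = 78.4048987499²
eq3: (x − 42.713)² + (y + 12.068)² = 90.9001560388²
eq2−eq3, eq2−eq1 (x²,y² cancel):
  70.538·x − 89.298·y = -1262.407924
  -17.362·x − 14.478·y = 1162.726165
det = 70.538·-14.478 − -89.298·-17.362 = -2571.641040
x = (-1262.407924·-14.478 − -89.298·1162.726165) / -2571.641040 = -47.481846
y = (70.538·1162.726165 − -1262.407924·-17.362) / -2571.641040 = -23.369689

x=-47.482 y=-23.370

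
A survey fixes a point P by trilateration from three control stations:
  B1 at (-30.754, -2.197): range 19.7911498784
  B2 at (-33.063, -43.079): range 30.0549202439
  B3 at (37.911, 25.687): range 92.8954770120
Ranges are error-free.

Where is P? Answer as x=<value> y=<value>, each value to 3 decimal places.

x=-45.293 y=-15.625

eq1: (x + 30.754)² + (y + 2.197)² = 19.7911498784²
eq2: (x + 33.063)² + (y + 43.079)² = 30.0549202439²
eq3: (x − 37.911)² + (y − 25.687)² = 92.8954770120²
eq1−eq3, eq1−eq2 (x²,y² cancel):
  137.330·x + 55.768·y = -7091.449471
  -4.618·x − 81.764·y = 1486.718268
det = 137.330·-81.764 − 55.768·-4.618 = -10971.113496
x = (-7091.449471·-81.764 − 55.768·1486.718268) / -10971.113496 = -45.292939
y = (137.330·1486.718268 − -7091.449471·-4.618) / -10971.113496 = -15.624914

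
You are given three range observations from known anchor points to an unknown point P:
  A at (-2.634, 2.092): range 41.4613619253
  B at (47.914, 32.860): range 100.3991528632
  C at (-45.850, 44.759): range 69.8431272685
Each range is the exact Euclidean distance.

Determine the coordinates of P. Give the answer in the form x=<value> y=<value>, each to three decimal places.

eq1: (x + 2.634)² + (y − 2.092)² = 41.4613619253²
eq2: (x − 47.914)² + (y − 32.860)² = 100.3991528632²
eq3: (x + 45.850)² + (y − 44.759)² = 69.8431272685²
eq2−eq1, eq2−eq3 (x²,y² cancel):
  -101.096·x − 61.536·y = 4996.728787
  -187.528·x + 23.798·y = 5931.987054
det = -101.096·23.798 − -61.536·-187.528 = -13945.605616
x = (4996.728787·23.798 − -61.536·5931.987054) / -13945.605616 = -34.702179
y = (-101.096·5931.987054 − 4996.728787·-187.528) / -13945.605616 = -24.188723

x=-34.702 y=-24.189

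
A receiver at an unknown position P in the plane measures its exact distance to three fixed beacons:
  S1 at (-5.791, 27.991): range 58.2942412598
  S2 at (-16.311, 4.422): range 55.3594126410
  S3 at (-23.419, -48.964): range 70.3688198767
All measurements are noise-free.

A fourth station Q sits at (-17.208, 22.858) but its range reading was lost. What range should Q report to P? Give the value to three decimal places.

64.105

eq1: (x + 5.791)² + (y − 27.991)² = 58.2942412598²
eq2: (x + 16.311)² + (y − 4.422)² = 55.3594126410²
eq3: (x + 23.419)² + (y + 48.964)² = 70.3688198767²
eq2−eq3, eq2−eq1 (x²,y² cancel):
  -14.216·x − 106.772·y = 773.213809
  21.040·x + 47.138·y = 197.874961
det = -14.216·47.138 − -106.772·21.040 = 1576.369072
x = (773.213809·47.138 − -106.772·197.874961) / 1576.369072 = 36.523971
y = (-14.216·197.874961 − 773.213809·21.040) / 1576.369072 = -12.104658
|P − Q| = √((36.523971 − -17.208)² + (-12.104658 − 22.858)²) = 64.105477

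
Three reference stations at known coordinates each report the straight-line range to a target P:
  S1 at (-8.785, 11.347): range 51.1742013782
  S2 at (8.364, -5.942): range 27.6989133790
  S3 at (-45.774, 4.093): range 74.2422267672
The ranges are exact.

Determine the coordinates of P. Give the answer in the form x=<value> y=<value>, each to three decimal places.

eq1: (x + 8.785)² + (y − 11.347)² = 51.1742013782²
eq2: (x − 8.364)² + (y + 5.942)² = 27.6989133790²
eq3: (x + 45.774)² + (y − 4.093)² = 74.2422267672²
eq2−eq3, eq2−eq1 (x²,y² cancel):
  -108.276·x + 20.070·y = -2737.930568
  -34.298·x + 34.578·y = -1750.902310
det = -108.276·34.578 − 20.070·-34.298 = -3055.606668
x = (-2737.930568·34.578 − 20.070·-1750.902310) / -3055.606668 = 19.482728
y = (-108.276·-1750.902310 − -2737.930568·-34.298) / -3055.606668 = -31.311345

x=19.483 y=-31.311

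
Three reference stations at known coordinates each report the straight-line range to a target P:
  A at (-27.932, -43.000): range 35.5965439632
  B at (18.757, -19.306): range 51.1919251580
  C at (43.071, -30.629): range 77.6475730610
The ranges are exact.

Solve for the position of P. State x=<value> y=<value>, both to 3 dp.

x=-31.065 y=-7.542

eq1: (x + 27.932)² + (y + 43.000)² = 35.5965439632²
eq2: (x − 18.757)² + (y + 19.306)² = 51.1919251580²
eq3: (x − 43.071)² + (y + 30.629)² = 77.6475730610²
eq1−eq3, eq1−eq2 (x²,y² cancel):
  142.006·x + 24.742·y = -4597.981602
  93.378·x + 47.388·y = -3258.149198
det = 142.006·47.388 − 24.742·93.378 = 4419.021852
x = (-4597.981602·47.388 − 24.742·-3258.149198) / 4419.021852 = -31.064799
y = (142.006·-3258.149198 − -4597.981602·93.378) / 4419.021852 = -7.541580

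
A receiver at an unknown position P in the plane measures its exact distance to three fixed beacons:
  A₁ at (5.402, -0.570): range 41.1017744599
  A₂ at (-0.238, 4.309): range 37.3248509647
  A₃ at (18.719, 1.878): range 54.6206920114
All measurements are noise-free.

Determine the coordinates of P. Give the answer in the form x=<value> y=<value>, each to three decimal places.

x=-34.459 y=-10.593

eq1: (x − 5.402)² + (y + 0.570)² = 41.1017744599²
eq2: (x + 0.238)² + (y − 4.309)² = 37.3248509647²
eq3: (x − 18.719)² + (y − 1.878)² = 54.6206920114²
eq1−eq2, eq1−eq3 (x²,y² cancel):
  -11.280·x + 9.758·y = 285.328985
  26.634·x + 4.896·y = -969.642791
det = -11.280·4.896 − 9.758·26.634 = -315.121452
x = (285.328985·4.896 − 9.758·-969.642791) / -315.121452 = -34.458921
y = (-11.280·-969.642791 − 285.328985·26.634) / -315.121452 = -10.593117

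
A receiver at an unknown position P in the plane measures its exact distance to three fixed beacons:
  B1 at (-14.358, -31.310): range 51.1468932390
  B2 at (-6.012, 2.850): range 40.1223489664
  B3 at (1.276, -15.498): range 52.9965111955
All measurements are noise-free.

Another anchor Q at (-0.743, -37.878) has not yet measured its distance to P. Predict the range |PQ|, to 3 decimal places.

eq1: (x + 14.358)² + (y + 31.310)² = 51.1468932390²
eq2: (x + 6.012)² + (y − 2.850)² = 40.1223489664²
eq3: (x − 1.276)² + (y + 15.498)² = 52.9965111955²
eq1−eq3, eq1−eq2 (x²,y² cancel):
  31.268·x + 31.624·y = -1137.277595
  16.692·x + 68.320·y = -135.999819
det = 31.268·68.320 − 31.624·16.692 = 1608.361952
x = (-1137.277595·68.320 − 31.624·-135.999819) / 1608.361952 = -45.635217
y = (31.268·-135.999819 − -1137.277595·16.692) / 1608.361952 = 9.159005
|P − Q| = √((-45.635217 − -0.743)² + (9.159005 − -37.878)²) = 65.021466

65.021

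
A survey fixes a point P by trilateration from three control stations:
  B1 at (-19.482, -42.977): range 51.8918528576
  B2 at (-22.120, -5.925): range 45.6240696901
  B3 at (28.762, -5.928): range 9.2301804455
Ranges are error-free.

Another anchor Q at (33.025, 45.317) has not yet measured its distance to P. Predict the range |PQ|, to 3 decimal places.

eq1: (x + 19.482)² + (y + 42.977)² = 51.8918528576²
eq2: (x + 22.120)² + (y + 5.925)² = 45.6240696901²
eq3: (x − 28.762)² + (y + 5.928)² = 9.2301804455²
eq3−eq1, eq3−eq2 (x²,y² cancel):
  -96.488·x − 74.098·y = -1243.391137
  -101.764·x + 0.006·y = -2334.353307
det = -96.488·0.006 − -74.098·-101.764 = -7541.087800
x = (-1243.391137·0.006 − -74.098·-2334.353307) / -7541.087800 = 22.938119
y = (-96.488·-2334.353307 − -1243.391137·-101.764) / -7541.087800 = -13.088911
|P − Q| = √((22.938119 − 33.025)² + (-13.088911 − 45.317)²) = 59.270529

59.271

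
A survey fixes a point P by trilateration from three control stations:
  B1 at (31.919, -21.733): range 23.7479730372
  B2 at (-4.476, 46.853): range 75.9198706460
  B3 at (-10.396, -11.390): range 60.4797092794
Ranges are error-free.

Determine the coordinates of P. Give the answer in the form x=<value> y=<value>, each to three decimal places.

x=49.858 y=-6.172

eq1: (x − 31.919)² + (y + 21.733)² = 23.7479730372²
eq2: (x + 4.476)² + (y − 46.853)² = 75.9198706460²
eq3: (x + 10.396)² + (y + 11.390)² = 60.4797092794²
eq2−eq1, eq2−eq3 (x²,y² cancel):
  72.790·x − 137.172·y = 4475.768201
  -11.840·x − 116.486·y = 128.602255
det = 72.790·-116.486 − -137.172·-11.840 = -10103.132420
x = (4475.768201·-116.486 − -137.172·128.602255) / -10103.132420 = 49.858171
y = (72.790·128.602255 − 4475.768201·-11.840) / -10103.132420 = -6.171755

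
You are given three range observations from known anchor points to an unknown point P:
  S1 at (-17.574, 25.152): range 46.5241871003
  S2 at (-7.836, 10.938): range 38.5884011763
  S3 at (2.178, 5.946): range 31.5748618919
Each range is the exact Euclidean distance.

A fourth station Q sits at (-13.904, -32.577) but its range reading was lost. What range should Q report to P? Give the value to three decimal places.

69.971

eq1: (x + 17.574)² + (y − 25.152)² = 46.5241871003²
eq2: (x + 7.836)² + (y − 10.938)² = 38.5884011763²
eq3: (x − 2.178)² + (y − 5.946)² = 31.5748618919²
eq3−eq1, eq3−eq2 (x²,y² cancel):
  -39.504·x + 38.412·y = -266.158102
  -20.028·x + 9.984·y = -351.148662
det = -39.504·9.984 − 38.412·-20.028 = 374.907600
x = (-266.158102·9.984 − 38.412·-351.148662) / 374.907600 = 28.889785
y = (-39.504·-351.148662 − -266.158102·-20.028) / 374.907600 = 22.782046
|P − Q| = √((28.889785 − -13.904)² + (22.782046 − -32.577)²) = 69.970937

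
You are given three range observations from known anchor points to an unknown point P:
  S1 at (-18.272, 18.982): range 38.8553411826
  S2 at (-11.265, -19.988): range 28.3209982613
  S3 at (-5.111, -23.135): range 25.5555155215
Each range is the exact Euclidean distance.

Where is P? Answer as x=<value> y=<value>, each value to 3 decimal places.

eq1: (x + 18.272)² + (y − 18.982)² = 38.8553411826²
eq2: (x + 11.265)² + (y + 19.988)² = 28.3209982613²
eq3: (x + 5.111)² + (y + 23.135)² = 25.5555155215²
eq3−eq1, eq3−eq2 (x²,y² cancel):
  -26.322·x + 84.234·y = -723.821403
  -12.308·x + 6.294·y = -183.924746
det = -26.322·6.294 − 84.234·-12.308 = 871.081404
x = (-723.821403·6.294 − 84.234·-183.924746) / 871.081404 = 12.555641
y = (-26.322·-183.924746 − -723.821403·-12.308) / 871.081404 = -4.669514

x=12.556 y=-4.670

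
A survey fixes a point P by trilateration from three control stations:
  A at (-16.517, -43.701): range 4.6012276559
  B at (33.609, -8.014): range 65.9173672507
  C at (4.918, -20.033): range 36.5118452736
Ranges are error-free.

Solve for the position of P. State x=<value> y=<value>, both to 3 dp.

x=-19.241 y=-47.409

eq1: (x + 16.517)² + (y + 43.701)² = 4.6012276559²
eq2: (x − 33.609)² + (y + 8.014)² = 65.9173672507²
eq3: (x − 4.918)² + (y + 20.033)² = 36.5118452736²
eq1−eq2, eq1−eq3 (x²,y² cancel):
  100.252·x + 71.374·y = -5312.727622
  42.870·x + 47.336·y = -3069.024426
det = 100.252·47.336 − 71.374·42.870 = 1685.725292
x = (-5312.727622·47.336 − 71.374·-3069.024426) / 1685.725292 = -19.240813
y = (100.252·-3069.024426 − -5312.727622·42.870) / 1685.725292 = -47.409388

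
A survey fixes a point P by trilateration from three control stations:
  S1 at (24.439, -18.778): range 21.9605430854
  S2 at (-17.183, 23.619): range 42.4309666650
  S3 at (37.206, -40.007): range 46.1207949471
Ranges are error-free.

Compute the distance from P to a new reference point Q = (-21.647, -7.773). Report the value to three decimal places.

eq1: (x − 24.439)² + (y + 18.778)² = 21.9605430854²
eq2: (x + 17.183)² + (y − 23.619)² = 42.4309666650²
eq3: (x − 37.206)² + (y + 40.007)² = 46.1207949471²
eq3−eq1, eq3−eq2 (x²,y² cancel):
  -25.534·x + 42.458·y = -390.106206
  -108.778·x + 127.252·y = -1804.993041
det = -25.534·127.252 − 42.458·-108.778 = 1369.243756
x = (-390.106206·127.252 − 42.458·-1804.993041) / 1369.243756 = 19.714970
y = (-25.534·-1804.993041 − -390.106206·-108.778) / 1369.243756 = 2.668421
|P − Q| = √((19.714970 − -21.647)² + (2.668421 − -7.773)²) = 42.659534

42.660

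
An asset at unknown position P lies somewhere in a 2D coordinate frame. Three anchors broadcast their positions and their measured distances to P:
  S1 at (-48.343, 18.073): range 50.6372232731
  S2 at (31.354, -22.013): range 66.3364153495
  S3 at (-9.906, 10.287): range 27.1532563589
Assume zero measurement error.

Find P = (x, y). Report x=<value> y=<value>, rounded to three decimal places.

eq1: (x + 48.343)² + (y − 18.073)² = 50.6372232731²
eq2: (x − 31.354)² + (y + 22.013)² = 66.3364153495²
eq3: (x + 9.906)² + (y − 10.287)² = 27.1532563589²
eq3−eq2, eq3−eq1 (x²,y² cancel):
  82.520·x − 64.600·y = -2399.526391
  -76.874·x + 15.572·y = 632.898723
det = 82.520·15.572 − -64.600·-76.874 = -3681.058960
x = (-2399.526391·15.572 − -64.600·632.898723) / -3681.058960 = -0.956201
y = (82.520·632.898723 − -2399.526391·-76.874) / -3681.058960 = 35.922921

x=-0.956 y=35.923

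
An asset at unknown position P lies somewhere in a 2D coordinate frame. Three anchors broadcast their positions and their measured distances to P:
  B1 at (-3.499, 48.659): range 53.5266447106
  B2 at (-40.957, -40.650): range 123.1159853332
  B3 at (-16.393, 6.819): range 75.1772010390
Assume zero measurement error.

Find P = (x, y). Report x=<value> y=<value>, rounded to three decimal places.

eq1: (x + 3.499)² + (y − 48.659)² = 53.5266447106²
eq2: (x + 40.957)² + (y + 40.650)² = 123.1159853332²
eq3: (x + 16.393)² + (y − 6.819)² = 75.1772010390²
eq1−eq3, eq1−eq2 (x²,y² cancel):
  -25.788·x − 83.680·y = -4851.221934
  -74.916·x − 178.618·y = -11342.487084
det = -25.788·-178.618 − -83.680·-74.916 = -1662.769896
x = (-4851.221934·-178.618 − -83.680·-11342.487084) / -1662.769896 = 49.690435
y = (-25.788·-11342.487084 − -4851.221934·-74.916) / -1662.769896 = 42.660193

x=49.690 y=42.660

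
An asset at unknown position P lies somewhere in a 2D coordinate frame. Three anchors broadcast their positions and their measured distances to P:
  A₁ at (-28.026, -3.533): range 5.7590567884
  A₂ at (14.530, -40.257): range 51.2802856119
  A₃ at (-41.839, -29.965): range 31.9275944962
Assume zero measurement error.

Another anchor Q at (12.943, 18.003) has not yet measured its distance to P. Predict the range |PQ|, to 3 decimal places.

41.963

eq1: (x + 28.026)² + (y + 3.533)² = 5.7590567884²
eq2: (x − 14.530)² + (y + 40.257)² = 51.2802856119²
eq3: (x + 41.839)² + (y + 29.965)² = 31.9275944962²
eq3−eq2, eq3−eq1 (x²,y² cancel):
  112.738·x − 20.584·y = -2426.952599
  27.626·x + 52.864·y = -864.259826
det = 112.738·52.864 − -20.584·27.626 = 6528.435216
x = (-2426.952599·52.864 − -20.584·-864.259826) / 6528.435216 = -22.377238
y = (112.738·-864.259826 − -2426.952599·27.626) / 6528.435216 = -4.654704
|P − Q| = √((-22.377238 − 12.943)² + (-4.654704 − 18.003)²) = 41.962969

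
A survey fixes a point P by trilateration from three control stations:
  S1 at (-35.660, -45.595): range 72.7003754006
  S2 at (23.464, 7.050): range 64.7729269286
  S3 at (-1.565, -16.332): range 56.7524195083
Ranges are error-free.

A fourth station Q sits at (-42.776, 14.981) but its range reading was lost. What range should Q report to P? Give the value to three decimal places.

12.941

eq1: (x + 35.660)² + (y + 45.595)² = 72.7003754006²
eq2: (x − 23.464)² + (y − 7.050)² = 64.7729269286²
eq3: (x + 1.565)² + (y + 16.332)² = 56.7524195083²
eq3−eq2, eq3−eq1 (x²,y² cancel):
  50.058·x + 46.764·y = -643.616596
  -68.190·x − 58.526·y = 1016.848713
det = 50.058·-58.526 − 46.764·-68.190 = 259.142652
x = (-643.616596·-58.526 − 46.764·1016.848713) / 259.142652 = -38.139643
y = (50.058·1016.848713 − -643.616596·-68.190) / 259.142652 = 27.063076
|P − Q| = √((-38.139643 − -42.776)² + (27.063076 − 14.981)²) = 12.941111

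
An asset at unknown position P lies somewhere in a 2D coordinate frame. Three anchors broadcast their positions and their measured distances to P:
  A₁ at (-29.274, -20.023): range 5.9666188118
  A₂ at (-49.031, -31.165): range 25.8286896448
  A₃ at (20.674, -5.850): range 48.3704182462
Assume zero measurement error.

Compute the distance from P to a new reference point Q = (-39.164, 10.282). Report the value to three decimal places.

eq1: (x + 29.274)² + (y + 20.023)² = 5.9666188118²
eq2: (x + 49.031)² + (y + 31.165)² = 25.8286896448²
eq3: (x − 20.674)² + (y + 5.850)² = 48.3704182462²
eq2−eq3, eq2−eq1 (x²,y² cancel):
  139.410·x + 50.630·y = -4586.235563
  39.514·x + 22.284·y = -1485.887912
det = 139.410·22.284 − 50.630·39.514 = 1106.018620
x = (-4586.235563·22.284 − 50.630·-1485.887912) / 1106.018620 = -24.384009
y = (139.410·-1485.887912 − -4586.235563·39.514) / 1106.018620 = -23.441849
|P − Q| = √((-24.384009 − -39.164)² + (-23.441849 − 10.282)²) = 36.820458

36.820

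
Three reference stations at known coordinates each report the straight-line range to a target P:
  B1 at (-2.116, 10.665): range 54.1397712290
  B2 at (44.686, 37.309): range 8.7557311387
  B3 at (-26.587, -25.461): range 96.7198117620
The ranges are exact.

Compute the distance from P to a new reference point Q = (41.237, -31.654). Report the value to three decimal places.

76.363

eq1: (x + 2.116)² + (y − 10.665)² = 54.1397712290²
eq2: (x − 44.686)² + (y − 37.309)² = 8.7557311387²
eq3: (x + 26.587)² + (y + 25.461)² = 96.7198117620²
eq2−eq3, eq2−eq1 (x²,y² cancel):
  -142.546·x − 125.540·y = -11311.728147
  -93.604·x − 53.288·y = -6125.032397
det = -142.546·-53.288 − -125.540·-93.604 = -4155.054912
x = (-11311.728147·-53.288 − -125.540·-6125.032397) / -4155.054912 = 39.989170
y = (-142.546·-6125.032397 − -11311.728147·-93.604) / -4155.054912 = 44.698358
|P − Q| = √((39.989170 − 41.237)² + (44.698358 − -31.654)²) = 76.362554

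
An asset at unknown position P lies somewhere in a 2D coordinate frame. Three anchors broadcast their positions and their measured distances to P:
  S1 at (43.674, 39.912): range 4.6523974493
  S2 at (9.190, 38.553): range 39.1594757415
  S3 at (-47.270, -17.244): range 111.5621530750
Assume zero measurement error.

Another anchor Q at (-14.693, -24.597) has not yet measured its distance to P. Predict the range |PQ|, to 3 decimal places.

90.444

eq1: (x − 43.674)² + (y − 39.912)² = 4.6523974493²
eq2: (x − 9.190)² + (y − 38.553)² = 39.1594757415²
eq3: (x + 47.270)² + (y + 17.244)² = 111.5621530750²
eq1−eq2, eq1−eq3 (x²,y² cancel):
  -68.968·x − 2.718·y = -3441.415849
  -181.888·x − 114.312·y = -13393.046781
det = -68.968·-114.312 − -2.718·-181.888 = 7389.498432
x = (-3441.415849·-114.312 − -2.718·-13393.046781) / 7389.498432 = 48.310833
y = (-68.968·-13393.046781 − -3441.415849·-181.888) / 7389.498432 = 40.292235
|P − Q| = √((48.310833 − -14.693)² + (40.292235 − -24.597)²) = 90.443882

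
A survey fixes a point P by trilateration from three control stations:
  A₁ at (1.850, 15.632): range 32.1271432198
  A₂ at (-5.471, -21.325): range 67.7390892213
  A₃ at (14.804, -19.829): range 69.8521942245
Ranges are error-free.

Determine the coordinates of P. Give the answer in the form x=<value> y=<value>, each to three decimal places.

x=-7.444 y=46.385

eq1: (x − 1.850)² + (y − 15.632)² = 32.1271432198²
eq2: (x + 5.471)² + (y + 21.325)² = 67.7390892213²
eq3: (x − 14.804)² + (y + 19.829)² = 69.8521942245²
eq3−eq2, eq3−eq1 (x²,y² cancel):
  -40.550·x − 2.992·y = 163.084638
  -25.908·x + 70.922·y = 3482.609974
det = -40.550·70.922 − -2.992·-25.908 = -2953.403836
x = (163.084638·70.922 − -2.992·3482.609974) / -2953.403836 = -7.444379
y = (-40.550·3482.609974 − 163.084638·-25.908) / -2953.403836 = 46.385339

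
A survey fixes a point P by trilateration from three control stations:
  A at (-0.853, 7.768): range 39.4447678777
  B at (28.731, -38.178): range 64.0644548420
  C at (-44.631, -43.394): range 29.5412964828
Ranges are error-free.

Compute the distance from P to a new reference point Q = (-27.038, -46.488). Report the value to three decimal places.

eq1: (x + 0.853)² + (y − 7.768)² = 39.4447678777²
eq2: (x − 28.731)² + (y + 38.178)² = 64.0644548420²
eq3: (x + 44.631)² + (y + 43.394)² = 29.5412964828²
eq2−eq1, eq2−eq3 (x²,y² cancel):
  -59.168·x + 91.892·y = 326.404049
  -146.724·x − 10.432·y = 4823.501528
det = -59.168·-10.432 − 91.892·-146.724 = 14100.002384
x = (326.404049·-10.432 − 91.892·4823.501528) / 14100.002384 = -31.677034
y = (-59.168·4823.501528 − 326.404049·-146.724) / 14100.002384 = -16.844368
|P − Q| = √((-31.677034 − -27.038)² + (-16.844368 − -46.488)²) = 30.004425

30.004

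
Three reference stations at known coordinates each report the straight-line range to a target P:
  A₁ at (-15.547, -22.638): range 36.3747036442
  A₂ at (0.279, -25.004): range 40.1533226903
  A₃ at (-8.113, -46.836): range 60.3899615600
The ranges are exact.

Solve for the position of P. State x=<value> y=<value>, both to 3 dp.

x=-11.194 y=13.475

eq1: (x + 15.547)² + (y + 22.638)² = 36.3747036442²
eq2: (x − 0.279)² + (y + 25.004)² = 40.1533226903²
eq3: (x + 8.113)² + (y + 46.836)² = 60.3899615600²
eq2−eq3, eq2−eq1 (x²,y² cancel):
  -16.784·x − 43.664·y = -400.504326
  -31.652·x + 4.732·y = 418.080654
det = -16.784·4.732 − -43.664·-31.652 = -1461.474816
x = (-400.504326·4.732 − -43.664·418.080654) / -1461.474816 = -11.194094
y = (-16.784·418.080654 − -400.504326·-31.652) / -1461.474816 = 13.475312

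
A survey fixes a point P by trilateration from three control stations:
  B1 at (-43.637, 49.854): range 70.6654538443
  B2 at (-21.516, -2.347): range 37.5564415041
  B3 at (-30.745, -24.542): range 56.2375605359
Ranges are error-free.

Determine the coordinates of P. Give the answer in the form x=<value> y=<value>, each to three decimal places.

x=14.203 y=9.257

eq1: (x + 43.637)² + (y − 49.854)² = 70.6654538443²
eq2: (x + 21.516)² + (y + 2.347)² = 37.5564415041²
eq3: (x + 30.745)² + (y + 24.542)² = 56.2375605359²
eq1−eq3, eq1−eq2 (x²,y² cancel):
  25.784·x − 148.792·y = -1011.101144
  44.242·x − 104.402·y = -338.042351
det = 25.784·-104.402 − -148.792·44.242 = 3890.954496
x = (-1011.101144·-104.402 − -148.792·-338.042351) / 3890.954496 = 14.202938
y = (25.784·-338.042351 − -1011.101144·44.242) / 3890.954496 = 9.256611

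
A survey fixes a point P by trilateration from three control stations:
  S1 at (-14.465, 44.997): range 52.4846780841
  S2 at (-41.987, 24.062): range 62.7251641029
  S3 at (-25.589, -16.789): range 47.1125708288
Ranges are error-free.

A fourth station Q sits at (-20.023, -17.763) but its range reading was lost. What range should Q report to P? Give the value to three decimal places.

42.600

eq1: (x + 14.465)² + (y − 44.997)² = 52.4846780841²
eq2: (x + 41.987)² + (y − 24.062)² = 62.7251641029²
eq3: (x + 25.589)² + (y + 16.789)² = 47.1125708288²
eq3−eq1, eq3−eq2 (x²,y² cancel):
  22.248·x + 123.572·y = 762.251688
  -32.796·x + 81.702·y = -309.631311
det = 22.248·81.702 − 123.572·-32.796 = 5870.373408
x = (762.251688·81.702 − 123.572·-309.631311) / 5870.373408 = 17.126551
y = (22.248·-309.631311 − 762.251688·-32.796) / 5870.373408 = 3.085005
|P − Q| = √((17.126551 − -20.023)² + (3.085005 − -17.763)²) = 42.599629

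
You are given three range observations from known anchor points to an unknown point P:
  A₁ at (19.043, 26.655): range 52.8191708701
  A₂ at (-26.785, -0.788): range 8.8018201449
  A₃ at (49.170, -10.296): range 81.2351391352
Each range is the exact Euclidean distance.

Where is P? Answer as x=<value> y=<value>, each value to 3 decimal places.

x=-30.124 y=7.356

eq1: (x − 19.043)² + (y − 26.655)² = 52.8191708701²
eq2: (x + 26.785)² + (y + 0.788)² = 8.8018201449²
eq3: (x − 49.170)² + (y + 10.296)² = 81.2351391352²
eq3−eq1, eq3−eq2 (x²,y² cancel):
  -60.254·x + 73.902·y = 2358.711377
  -151.910·x + 19.016·y = 4716.036445
det = -60.254·19.016 − 73.902·-151.910 = 10080.662756
x = (2358.711377·19.016 − 73.902·4716.036445) / 10080.662756 = -30.124137
y = (-60.254·4716.036445 − 2358.711377·-151.910) / 10080.662756 = 7.355844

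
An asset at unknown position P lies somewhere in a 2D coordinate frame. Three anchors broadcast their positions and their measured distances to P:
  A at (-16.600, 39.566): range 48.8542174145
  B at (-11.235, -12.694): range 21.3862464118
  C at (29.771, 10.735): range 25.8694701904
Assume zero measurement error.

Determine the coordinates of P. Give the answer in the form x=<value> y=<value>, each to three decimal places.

x=7.726 y=-2.801

eq1: (x + 16.600)² + (y − 39.566)² = 48.8542174145²
eq2: (x + 11.235)² + (y + 12.694)² = 21.3862464118²
eq3: (x − 29.771)² + (y − 10.735)² = 25.8694701904²
eq1−eq3, eq1−eq2 (x²,y² cancel):
  92.742·x − 57.662·y = 878.029381
  10.730·x − 104.520·y = 375.697529
det = 92.742·-104.520 − -57.662·10.730 = -9074.680580
x = (878.029381·-104.520 − -57.662·375.697529) / -9074.680580 = 7.725689
y = (92.742·375.697529 − 878.029381·10.730) / -9074.680580 = -2.801386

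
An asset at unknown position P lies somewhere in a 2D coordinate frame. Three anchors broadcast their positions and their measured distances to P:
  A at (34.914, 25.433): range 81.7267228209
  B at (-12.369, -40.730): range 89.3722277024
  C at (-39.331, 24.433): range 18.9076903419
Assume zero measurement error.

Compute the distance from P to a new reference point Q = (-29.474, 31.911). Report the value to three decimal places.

eq1: (x − 34.914)² + (y − 25.433)² = 81.7267228209²
eq2: (x + 12.369)² + (y + 40.730)² = 89.3722277024²
eq3: (x + 39.331)² + (y − 24.433)² = 18.9076903419²
eq2−eq1, eq2−eq3 (x²,y² cancel):
  94.566·x + 132.326·y = 1362.037685
  -53.924·x + 130.326·y = 7961.868319
det = 94.566·130.326 − 132.326·-53.924 = 19459.955740
x = (1362.037685·130.326 − 132.326·7961.868319) / 19459.955740 = -45.018256
y = (94.566·7961.868319 − 1362.037685·-53.924) / 19459.955740 = 42.465079
|P − Q| = √((-45.018256 − -29.474)² + (42.465079 − 31.911)²) = 18.788626

18.789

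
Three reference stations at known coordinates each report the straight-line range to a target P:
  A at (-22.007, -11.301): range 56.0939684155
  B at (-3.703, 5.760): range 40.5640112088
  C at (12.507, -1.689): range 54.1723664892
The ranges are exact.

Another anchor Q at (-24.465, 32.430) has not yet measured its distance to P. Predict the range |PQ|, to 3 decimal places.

eq1: (x + 22.007)² + (y + 11.301)² = 56.0939684155²
eq2: (x + 3.703)² + (y − 5.760)² = 40.5640112088²
eq3: (x − 12.507)² + (y + 1.689)² = 54.1723664892²
eq3−eq1, eq3−eq2 (x²,y² cancel):
  -69.028·x − 19.224·y = 240.854878
  -32.420·x + 14.898·y = 1176.818325
det = -69.028·14.898 − -19.224·-32.420 = -1651.621224
x = (240.854878·14.898 − -19.224·1176.818325) / -1651.621224 = -15.870111
y = (-69.028·1176.818325 − 240.854878·-32.420) / -1651.621224 = 44.456259
|P − Q| = √((-15.870111 − -24.465)² + (44.456259 − 32.430)²) = 14.781848

14.782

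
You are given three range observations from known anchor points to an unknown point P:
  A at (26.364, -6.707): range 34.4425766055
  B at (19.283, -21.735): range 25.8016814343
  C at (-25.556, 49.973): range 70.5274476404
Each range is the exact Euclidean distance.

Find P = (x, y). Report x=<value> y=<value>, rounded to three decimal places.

x=-6.225 y=-17.854

eq1: (x − 26.364)² + (y + 6.707)² = 34.4425766055²
eq2: (x − 19.283)² + (y + 21.735)² = 25.8016814343²
eq3: (x + 25.556)² + (y − 49.973)² = 70.5274476404²
eq1−eq2, eq1−eq3 (x²,y² cancel):
  -14.162·x − 30.056·y = 624.764287
  -103.840·x + 113.360·y = -1377.464267
det = -14.162·113.360 − -30.056·-103.840 = -4726.419360
x = (624.764287·113.360 − -30.056·-1377.464267) / -4726.419360 = -6.225054
y = (-14.162·-1377.464267 − 624.764287·-103.840) / -4726.419360 = -17.853509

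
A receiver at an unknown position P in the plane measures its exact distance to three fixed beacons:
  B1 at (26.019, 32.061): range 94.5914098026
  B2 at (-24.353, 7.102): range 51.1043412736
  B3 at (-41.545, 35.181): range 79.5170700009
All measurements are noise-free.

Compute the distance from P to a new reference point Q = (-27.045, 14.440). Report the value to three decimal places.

eq1: (x − 26.019)² + (y − 32.061)² = 94.5914098026²
eq2: (x + 24.353)² + (y − 7.102)² = 51.1043412736²
eq3: (x + 41.545)² + (y − 35.181)² = 79.5170700009²
eq2−eq3, eq2−eq1 (x²,y² cancel):
  -34.384·x + 56.158·y = -1391.127952
  100.744·x + 49.918·y = -5274.492042
det = -34.384·49.918 − 56.158·100.744 = -7373.962064
x = (-1391.127952·49.918 − 56.158·-5274.492042) / -7373.962064 = -30.751799
y = (-34.384·-5274.492042 − -1391.127952·100.744) / -7373.962064 = -43.600160
|P − Q| = √((-30.751799 − -27.045)² + (-43.600160 − 14.440)²) = 58.158409

58.158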